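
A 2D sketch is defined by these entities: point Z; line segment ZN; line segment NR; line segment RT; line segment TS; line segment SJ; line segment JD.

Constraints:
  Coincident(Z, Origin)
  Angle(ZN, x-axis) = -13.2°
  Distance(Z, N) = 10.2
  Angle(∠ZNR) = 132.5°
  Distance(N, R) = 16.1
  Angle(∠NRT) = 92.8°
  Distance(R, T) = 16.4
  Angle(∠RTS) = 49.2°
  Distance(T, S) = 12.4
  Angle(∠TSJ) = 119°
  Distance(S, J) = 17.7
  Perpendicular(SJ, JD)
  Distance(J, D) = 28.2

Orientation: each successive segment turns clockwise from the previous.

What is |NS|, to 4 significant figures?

11.28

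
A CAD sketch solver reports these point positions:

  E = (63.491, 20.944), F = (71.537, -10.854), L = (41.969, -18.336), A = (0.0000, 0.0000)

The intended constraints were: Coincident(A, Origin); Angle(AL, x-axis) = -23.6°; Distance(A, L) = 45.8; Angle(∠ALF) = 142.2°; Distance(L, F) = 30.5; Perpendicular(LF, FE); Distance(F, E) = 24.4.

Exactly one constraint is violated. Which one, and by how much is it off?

Distance(F, E) = 24.4 — off by 8.40.

A = (0.00, 0.00) ✓; AL at -23.60° ✓; |AL| = 45.80 ✓; ∠ALF = 142.2° ✓; |LF| = 30.50 ✓; ∠(LF, FE) = 90.00° ✓; |FE| = 32.80 ✗.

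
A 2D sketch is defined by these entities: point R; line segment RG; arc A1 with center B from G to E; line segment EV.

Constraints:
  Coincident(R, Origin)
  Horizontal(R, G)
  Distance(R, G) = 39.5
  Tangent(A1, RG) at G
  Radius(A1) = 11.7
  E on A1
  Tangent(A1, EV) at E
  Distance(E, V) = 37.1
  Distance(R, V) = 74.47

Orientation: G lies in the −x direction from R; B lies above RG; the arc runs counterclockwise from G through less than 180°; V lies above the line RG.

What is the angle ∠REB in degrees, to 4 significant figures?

99.46°

Checks: |BE| = 11.70 ✓; ∠(BE, EV) = 90.00° ✓; |EV| = 37.10 ✓; |RV| = 74.47 ✓.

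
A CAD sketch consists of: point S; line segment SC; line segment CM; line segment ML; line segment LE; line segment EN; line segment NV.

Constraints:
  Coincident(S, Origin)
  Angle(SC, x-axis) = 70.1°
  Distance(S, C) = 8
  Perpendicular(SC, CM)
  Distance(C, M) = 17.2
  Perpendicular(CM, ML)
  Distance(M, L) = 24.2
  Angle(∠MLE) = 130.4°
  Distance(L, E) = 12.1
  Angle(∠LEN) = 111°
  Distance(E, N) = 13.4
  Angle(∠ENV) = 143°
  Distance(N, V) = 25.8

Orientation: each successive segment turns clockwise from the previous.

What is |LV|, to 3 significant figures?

38.6

S is at the origin; SC runs at 70.1° with length 8.0, so C = (2.72, 7.52). SC ⟂ CM, so CM runs at -19.9°; with |CM| = 17.2, M = (18.9, 1.67). The perpendicularity gives ML at right angles to CM, so ML runs at -110°; with |ML| = 24.2, L = (10.7, -21.1). ∠MLE = 130.4° gives LE at -160° from the x-axis; with |LE| = 12.1, E = (-0.675, -25.3). ∠LEN = 111.0° gives EN at 132° from the x-axis; with |EN| = 13.4, N = (-9.55, -15.3). ∠ENV = 143.0° gives NV at 94.5° from the x-axis; with |NV| = 25.8, V = (-11.6, 10.4). Then |LV| = |V − L| = 38.6.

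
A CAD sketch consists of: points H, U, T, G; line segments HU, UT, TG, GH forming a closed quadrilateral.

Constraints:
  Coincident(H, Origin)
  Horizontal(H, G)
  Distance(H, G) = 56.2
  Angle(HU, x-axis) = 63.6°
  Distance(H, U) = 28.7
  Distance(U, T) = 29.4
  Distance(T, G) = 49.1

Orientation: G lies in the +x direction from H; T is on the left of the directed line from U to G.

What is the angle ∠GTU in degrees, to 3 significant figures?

75.4°

Checks: |UT| = 29.40 ✓; |TG| = 49.10 ✓.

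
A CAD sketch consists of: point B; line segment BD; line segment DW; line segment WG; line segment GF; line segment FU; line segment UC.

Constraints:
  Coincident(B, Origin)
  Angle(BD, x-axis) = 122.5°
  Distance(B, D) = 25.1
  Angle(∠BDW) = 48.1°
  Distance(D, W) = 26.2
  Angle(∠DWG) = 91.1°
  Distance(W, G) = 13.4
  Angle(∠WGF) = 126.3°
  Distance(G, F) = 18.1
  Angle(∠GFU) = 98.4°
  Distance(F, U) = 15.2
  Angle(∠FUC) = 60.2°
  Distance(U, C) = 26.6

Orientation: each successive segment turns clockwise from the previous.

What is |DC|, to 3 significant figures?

27.5

B is at the origin; BD runs at 122.5° with length 25.1, so D = (-13.5, 21.2). ∠BDW = 48.1° gives DW at -9.40° from the x-axis; with |DW| = 26.2, W = (12.4, 16.9). ∠DWG = 91.1° gives WG at -98.3° from the x-axis; with |WG| = 13.4, G = (10.4, 3.63). ∠WGF = 126.3° gives GF at -152° from the x-axis; with |GF| = 18.1, F = (-5.55, -4.87). ∠GFU = 98.4° gives FU at 126° from the x-axis; with |FU| = 15.2, U = (-14.6, 7.37). ∠FUC = 60.2° gives UC at 6.60° from the x-axis; with |UC| = 26.6, C = (11.8, 10.4). Then |DC| = |C − D| = 27.5.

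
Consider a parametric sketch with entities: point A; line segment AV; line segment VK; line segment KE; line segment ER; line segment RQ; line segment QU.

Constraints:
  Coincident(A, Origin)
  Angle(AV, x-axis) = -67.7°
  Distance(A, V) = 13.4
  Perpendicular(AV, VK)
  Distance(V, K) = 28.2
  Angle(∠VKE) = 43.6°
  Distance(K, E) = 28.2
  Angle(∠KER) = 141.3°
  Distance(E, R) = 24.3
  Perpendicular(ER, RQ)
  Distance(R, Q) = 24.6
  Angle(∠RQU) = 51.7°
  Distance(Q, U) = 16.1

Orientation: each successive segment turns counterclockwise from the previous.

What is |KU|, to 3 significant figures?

33.8

A is at the origin; AV runs at -67.7° with length 13.4, so V = (5.08, -12.4). The perpendicularity gives VK at right angles to AV, so VK runs at 22.3°; with |VK| = 28.2, K = (31.2, -1.70). ∠VKE = 43.6° gives KE at 159° from the x-axis; with |KE| = 28.2, E = (4.90, 8.55). ∠KER = 141.3° gives ER at -163° from the x-axis; with |ER| = 24.3, R = (-18.3, 1.28). ER ⟂ RQ, so RQ runs at -72.6°; with |RQ| = 24.6, Q = (-10.9, -22.2). ∠RQU = 51.7° gives QU at 55.7° from the x-axis; with |QU| = 16.1, U = (-1.86, -8.89). Then |KU| = |U − K| = 33.8.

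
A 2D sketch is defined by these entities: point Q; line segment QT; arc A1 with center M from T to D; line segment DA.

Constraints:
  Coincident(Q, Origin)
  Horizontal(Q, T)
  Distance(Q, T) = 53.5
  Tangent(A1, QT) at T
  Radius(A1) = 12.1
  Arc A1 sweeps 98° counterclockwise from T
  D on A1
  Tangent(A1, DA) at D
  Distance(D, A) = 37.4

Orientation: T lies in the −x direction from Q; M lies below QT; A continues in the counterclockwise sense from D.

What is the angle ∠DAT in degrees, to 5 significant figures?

15.596°

Q is at the origin; Q and T share the same y with |QT| = 53.5 and T on the −x side, so T = (-53.500, 0.0000). Tangency of A1 to QT means the radius MT is perpendicular to QT, so M = T + (0, -12.1) = (-53.500, -12.100). On A1, T sits at bearing 90° from M; a 98° counterclockwise sweep puts D at bearing 188°, so D = M + 12.1·(cos 188°, sin 188°) = (-65.482, -13.784). Tangency of A1 to DA means the radius MD is perpendicular to DA, so DA runs along (−sin 188°, cos 188°); with |DA| = 37.4, A = (-60.277, -50.820). Then cos ∠DAT = AD·AT / (|AD||AT|), giving 15.596°.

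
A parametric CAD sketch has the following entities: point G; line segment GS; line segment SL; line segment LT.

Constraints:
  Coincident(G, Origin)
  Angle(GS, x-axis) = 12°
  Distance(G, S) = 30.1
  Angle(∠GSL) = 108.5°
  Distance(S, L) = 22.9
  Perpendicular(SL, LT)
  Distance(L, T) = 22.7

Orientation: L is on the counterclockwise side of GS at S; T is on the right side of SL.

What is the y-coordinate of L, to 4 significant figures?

29.01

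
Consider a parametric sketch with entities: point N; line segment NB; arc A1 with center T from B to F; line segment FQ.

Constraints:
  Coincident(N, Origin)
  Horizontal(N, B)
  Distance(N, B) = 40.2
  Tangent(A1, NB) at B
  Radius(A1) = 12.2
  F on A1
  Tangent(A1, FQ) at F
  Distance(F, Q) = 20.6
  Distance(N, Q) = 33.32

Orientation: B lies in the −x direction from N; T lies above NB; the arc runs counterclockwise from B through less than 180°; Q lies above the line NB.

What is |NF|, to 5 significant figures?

29.938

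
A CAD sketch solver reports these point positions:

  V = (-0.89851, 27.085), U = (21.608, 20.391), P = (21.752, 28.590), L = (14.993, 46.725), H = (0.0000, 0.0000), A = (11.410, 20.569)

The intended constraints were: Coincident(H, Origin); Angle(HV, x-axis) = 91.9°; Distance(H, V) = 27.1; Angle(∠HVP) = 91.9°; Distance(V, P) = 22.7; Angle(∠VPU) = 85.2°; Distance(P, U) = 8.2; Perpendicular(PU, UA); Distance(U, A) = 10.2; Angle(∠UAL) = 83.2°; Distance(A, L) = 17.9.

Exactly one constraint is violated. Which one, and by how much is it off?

Distance(A, L) = 17.9 — off by 8.50.

H = (0.00, 0.00) ✓; HV at 91.90° ✓; |HV| = 27.10 ✓; ∠HVP = 91.90° ✓; |VP| = 22.70 ✓; ∠VPU = 85.19° ✓; |PU| = 8.200 ✓; ∠(PU, UA) = 89.99° ✓; |UA| = 10.20 ✓; ∠UAL = 83.20° ✓; |AL| = 26.40 ✗.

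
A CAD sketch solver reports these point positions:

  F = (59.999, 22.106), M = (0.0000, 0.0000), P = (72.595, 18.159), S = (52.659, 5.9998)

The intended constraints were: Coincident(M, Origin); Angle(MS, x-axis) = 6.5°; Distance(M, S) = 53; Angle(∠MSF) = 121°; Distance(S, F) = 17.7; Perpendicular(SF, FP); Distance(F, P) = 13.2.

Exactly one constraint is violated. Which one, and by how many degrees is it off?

Perpendicular(SF, FP) — off by 7.10°.

M = (0.00, 0.00) ✓; MS at 6.500° ✓; |MS| = 53.00 ✓; ∠MSF = 121.0° ✓; |SF| = 17.70 ✓; ∠(SF, FP) = 82.90° ✗; |FP| = 13.20 ✓.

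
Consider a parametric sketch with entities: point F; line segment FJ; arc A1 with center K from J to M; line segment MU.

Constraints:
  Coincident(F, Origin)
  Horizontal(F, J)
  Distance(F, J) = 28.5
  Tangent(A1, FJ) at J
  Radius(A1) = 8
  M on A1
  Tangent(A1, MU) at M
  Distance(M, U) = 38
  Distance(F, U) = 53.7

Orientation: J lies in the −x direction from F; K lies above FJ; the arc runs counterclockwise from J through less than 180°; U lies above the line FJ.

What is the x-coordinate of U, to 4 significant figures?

-26.38

Checks: |KM| = 8.000 ✓; ∠(KM, MU) = 90.00° ✓; |MU| = 38.00 ✓; |FU| = 53.70 ✓.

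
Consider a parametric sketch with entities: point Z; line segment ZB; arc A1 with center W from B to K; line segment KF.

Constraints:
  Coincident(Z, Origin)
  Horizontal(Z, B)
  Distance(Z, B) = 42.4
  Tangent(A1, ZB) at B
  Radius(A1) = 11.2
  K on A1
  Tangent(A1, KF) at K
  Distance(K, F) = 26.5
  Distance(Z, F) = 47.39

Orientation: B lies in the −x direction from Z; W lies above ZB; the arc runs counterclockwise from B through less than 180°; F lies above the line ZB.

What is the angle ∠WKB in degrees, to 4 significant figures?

46.72°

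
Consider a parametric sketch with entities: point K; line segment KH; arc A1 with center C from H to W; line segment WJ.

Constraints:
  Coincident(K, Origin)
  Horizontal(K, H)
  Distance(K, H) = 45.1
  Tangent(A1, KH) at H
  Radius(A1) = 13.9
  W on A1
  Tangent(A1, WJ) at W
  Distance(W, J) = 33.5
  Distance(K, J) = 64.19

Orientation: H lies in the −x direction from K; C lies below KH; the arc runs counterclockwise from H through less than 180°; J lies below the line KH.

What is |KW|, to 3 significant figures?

60.8

Checks: |CW| = 13.90 ✓; ∠(CW, WJ) = 90.00° ✓; |WJ| = 33.50 ✓; |KJ| = 64.19 ✓.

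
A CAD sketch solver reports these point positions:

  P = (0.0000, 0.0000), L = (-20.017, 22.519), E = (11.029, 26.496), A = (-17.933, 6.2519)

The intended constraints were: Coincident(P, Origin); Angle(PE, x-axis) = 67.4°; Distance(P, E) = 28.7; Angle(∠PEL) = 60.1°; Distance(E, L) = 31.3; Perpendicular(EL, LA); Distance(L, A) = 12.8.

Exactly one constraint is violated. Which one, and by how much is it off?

Distance(L, A) = 12.8 — off by 3.60.

P = (0.00, 0.00) ✓; PE at 67.40° ✓; |PE| = 28.70 ✓; ∠PEL = 60.10° ✓; |EL| = 31.30 ✓; ∠(EL, LA) = 90.00° ✓; |LA| = 16.40 ✗.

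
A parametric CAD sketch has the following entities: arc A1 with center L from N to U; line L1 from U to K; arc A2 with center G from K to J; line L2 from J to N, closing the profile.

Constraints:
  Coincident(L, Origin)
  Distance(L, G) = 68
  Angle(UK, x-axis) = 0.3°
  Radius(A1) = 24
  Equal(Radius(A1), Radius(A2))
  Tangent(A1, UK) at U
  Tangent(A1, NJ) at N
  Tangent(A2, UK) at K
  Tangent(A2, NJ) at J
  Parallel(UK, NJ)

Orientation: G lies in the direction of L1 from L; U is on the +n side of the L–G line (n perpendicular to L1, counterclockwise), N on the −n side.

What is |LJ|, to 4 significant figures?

72.11

The slot axis is L1's direction at 0.3°, so u = (cos 0.3°, sin 0.3°) = (1.000, 0.005236) and n = (−sin 0.3°, cos 0.3°) = (-0.005236, 1.000). L is at the origin and G lies 68.0 along u from L, so G = 68.0·u = (68.00, 0.3560). Tangency of A1 to both parallel lines with radius 24.0 puts U and N at L ± 24.0·n: U = (-0.1257, 24.00), N = (0.1257, -24.00). Equal radii place K and J the same way about G: K = G + 24.0·n = (67.87, 24.36), J = G − 24.0·n = (68.12, -23.64). Then |LJ| = |J − L| = 72.11.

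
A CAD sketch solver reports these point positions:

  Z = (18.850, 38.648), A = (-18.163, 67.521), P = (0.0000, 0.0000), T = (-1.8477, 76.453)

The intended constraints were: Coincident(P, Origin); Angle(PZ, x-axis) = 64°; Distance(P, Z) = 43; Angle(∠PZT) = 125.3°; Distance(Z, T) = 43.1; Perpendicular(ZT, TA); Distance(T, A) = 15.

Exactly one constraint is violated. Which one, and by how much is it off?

Distance(T, A) = 15 — off by 3.60.

P = (0.00, 0.00) ✓; PZ at 64.00° ✓; |PZ| = 43.00 ✓; ∠PZT = 125.3° ✓; |ZT| = 43.10 ✓; ∠(ZT, TA) = 90.00° ✓; |TA| = 18.60 ✗.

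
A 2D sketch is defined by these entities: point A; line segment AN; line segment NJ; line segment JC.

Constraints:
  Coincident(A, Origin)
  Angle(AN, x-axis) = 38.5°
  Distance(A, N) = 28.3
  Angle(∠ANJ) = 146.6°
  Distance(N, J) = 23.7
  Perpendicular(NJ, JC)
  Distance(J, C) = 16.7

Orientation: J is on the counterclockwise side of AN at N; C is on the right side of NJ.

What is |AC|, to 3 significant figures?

57.3

∠ANJ = 146.6°, so NJ runs at 38.5° + (180° − 146.6°) = 71.9° from the x-axis; with |NJ| = 23.7, J = N + 23.7·(cos 71.9°, sin 71.9°) = (29.5, 40.1). NJ ⟂ JC; with |JC| = 16.7 on the right of NJ, C = J + 16.7·(0.951, -0.311) = (45.4, 35.0). Then |AC| = |C − A| = 57.3.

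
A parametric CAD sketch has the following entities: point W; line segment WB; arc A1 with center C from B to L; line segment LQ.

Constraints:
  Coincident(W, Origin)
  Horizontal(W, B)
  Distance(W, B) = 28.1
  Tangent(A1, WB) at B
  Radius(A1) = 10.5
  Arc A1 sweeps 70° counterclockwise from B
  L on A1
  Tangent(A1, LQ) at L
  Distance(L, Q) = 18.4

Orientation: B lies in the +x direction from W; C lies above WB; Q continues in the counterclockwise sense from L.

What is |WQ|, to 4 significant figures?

50.44

W is at the origin; WB is horizontal with |WB| = 28.1 and B on the +x side, so B = (28.10, 0.000). Since A1 is tangent to WB there, CB ⟂ WB, so C = B + (0, 10.5) = (28.10, 10.50). On A1, B sits at bearing -90° from C; a 70° counterclockwise sweep puts L at bearing -20°, so L = C + 10.5·(cos -20°, sin -20°) = (37.97, 6.909). Since A1 is tangent to LQ there, CL ⟂ LQ, so LQ runs along (−sin -20°, cos -20°); with |LQ| = 18.4, Q = (44.26, 24.20). Then |WQ| = |Q − W| = 50.44.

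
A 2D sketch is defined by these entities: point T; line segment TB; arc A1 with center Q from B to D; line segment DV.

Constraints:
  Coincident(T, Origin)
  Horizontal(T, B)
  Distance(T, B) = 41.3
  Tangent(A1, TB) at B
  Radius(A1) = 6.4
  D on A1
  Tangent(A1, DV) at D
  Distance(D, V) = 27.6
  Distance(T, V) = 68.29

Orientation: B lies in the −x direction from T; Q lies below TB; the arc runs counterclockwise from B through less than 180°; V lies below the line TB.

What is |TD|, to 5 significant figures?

46.155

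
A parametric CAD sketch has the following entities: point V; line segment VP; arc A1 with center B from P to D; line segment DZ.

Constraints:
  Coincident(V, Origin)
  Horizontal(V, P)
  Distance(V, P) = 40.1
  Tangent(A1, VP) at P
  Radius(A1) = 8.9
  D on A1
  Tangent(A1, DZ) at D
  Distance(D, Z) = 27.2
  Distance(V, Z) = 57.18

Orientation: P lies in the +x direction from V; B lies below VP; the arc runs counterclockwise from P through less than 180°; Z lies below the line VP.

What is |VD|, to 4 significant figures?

34.39

V is at the origin; VP is horizontal with |VP| = 40.1 and P on the +x side, so P = (40.10, 0.000). The tangent condition forces BP to be normal to VP, so B = P + (0, -8.9) = (40.10, -8.900). Since BD ⟂ DZ (tangency), |BZ| = √(8.9² + 27.2²) = 28.62 regardless of where D sits on A1. So Z lies on both circle(V, 57.18) and circle(B, 28.62); the below-VP intersection is Z = (43.31, -37.34). D is the foot of the tangent from Z: D = (32.00, -12.60).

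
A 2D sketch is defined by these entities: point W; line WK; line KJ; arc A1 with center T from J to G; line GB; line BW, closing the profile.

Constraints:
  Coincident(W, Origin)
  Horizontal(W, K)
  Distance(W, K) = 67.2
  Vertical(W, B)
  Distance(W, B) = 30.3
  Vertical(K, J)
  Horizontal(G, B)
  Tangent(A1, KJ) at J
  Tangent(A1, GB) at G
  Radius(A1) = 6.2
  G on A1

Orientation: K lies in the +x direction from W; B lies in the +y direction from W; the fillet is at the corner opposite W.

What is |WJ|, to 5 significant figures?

71.391

W is at the origin; WK is horizontal with |WK| = 67.2 and K on the +x side, so K = (67.200, 0.0000). WB is vertical with |WB| = 30.3 and B on the +y side, so B = (0.0000, 30.300). The virtual corner opposite W is at (67.200, 30.300). Tangency of A1 to KJ means the radius TJ is perpendicular to KJ and since A1 is tangent to GB there, TG ⟂ GB, with radius 6.2, so the center T sits 6.2 in from both sides at T = (61.000, 24.100). That places the tangent points at J = (67.200, 24.100) on KJ and G = (61.000, 30.300) on GB. Then |WJ| = |J − W| = 71.391.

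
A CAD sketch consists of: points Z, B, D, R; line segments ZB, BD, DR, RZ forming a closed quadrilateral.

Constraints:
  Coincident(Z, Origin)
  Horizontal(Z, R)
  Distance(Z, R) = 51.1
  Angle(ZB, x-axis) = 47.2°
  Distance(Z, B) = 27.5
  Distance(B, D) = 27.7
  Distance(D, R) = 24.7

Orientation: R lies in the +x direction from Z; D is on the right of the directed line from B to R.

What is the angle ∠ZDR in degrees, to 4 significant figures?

152.7°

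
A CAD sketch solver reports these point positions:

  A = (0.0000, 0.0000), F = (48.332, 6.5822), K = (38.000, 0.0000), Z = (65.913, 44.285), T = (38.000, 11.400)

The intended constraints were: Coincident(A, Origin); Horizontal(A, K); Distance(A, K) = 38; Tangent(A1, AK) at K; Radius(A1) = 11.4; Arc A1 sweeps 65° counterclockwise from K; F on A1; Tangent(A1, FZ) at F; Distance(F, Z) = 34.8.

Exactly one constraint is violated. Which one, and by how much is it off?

Distance(F, Z) = 34.8 — off by 6.80.

A = (0.00, 0.00) ✓; A.y = 0.00, K.y = 0.00 ✓; |AK| = 38.00 ✓; ∠(TK, KA) = 90.00° ✓; |TK| = 11.40 ✓; bearing(T→F) − bearing(T→K) = 65.00° ✓; |TF| = 11.40 ✓; ∠(TF, FZ) = 90.00° ✓; |FZ| = 41.60 ✗.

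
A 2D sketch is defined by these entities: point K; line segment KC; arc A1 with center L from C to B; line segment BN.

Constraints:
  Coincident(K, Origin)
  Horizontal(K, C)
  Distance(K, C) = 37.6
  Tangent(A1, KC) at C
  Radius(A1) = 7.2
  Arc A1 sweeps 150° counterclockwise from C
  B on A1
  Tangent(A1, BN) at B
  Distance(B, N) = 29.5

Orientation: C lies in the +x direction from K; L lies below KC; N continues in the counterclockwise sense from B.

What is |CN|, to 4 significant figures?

35.72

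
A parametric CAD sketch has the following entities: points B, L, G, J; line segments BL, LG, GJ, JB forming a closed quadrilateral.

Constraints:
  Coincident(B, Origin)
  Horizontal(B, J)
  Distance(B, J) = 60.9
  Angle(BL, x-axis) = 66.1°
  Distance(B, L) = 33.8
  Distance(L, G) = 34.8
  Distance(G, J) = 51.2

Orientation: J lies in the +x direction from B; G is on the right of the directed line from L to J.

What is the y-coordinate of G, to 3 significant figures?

-3.68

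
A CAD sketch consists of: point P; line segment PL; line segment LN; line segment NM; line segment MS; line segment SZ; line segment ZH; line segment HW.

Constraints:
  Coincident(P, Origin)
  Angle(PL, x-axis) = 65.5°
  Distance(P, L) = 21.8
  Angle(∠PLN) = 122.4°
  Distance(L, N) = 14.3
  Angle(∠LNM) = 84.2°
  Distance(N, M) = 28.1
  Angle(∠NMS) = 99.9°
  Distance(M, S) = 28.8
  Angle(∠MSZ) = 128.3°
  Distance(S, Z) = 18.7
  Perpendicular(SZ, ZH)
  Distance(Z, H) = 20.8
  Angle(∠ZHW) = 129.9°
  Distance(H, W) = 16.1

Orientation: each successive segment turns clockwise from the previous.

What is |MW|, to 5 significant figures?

25.656

The perpendicularity gives ZH at right angles to SZ, so ZH runs at 50.300°; with |ZH| = 20.8, H = (-5.0378, 15.682). ∠ZHW = 129.9° gives HW at 0.20000° from the x-axis; with |HW| = 16.1, W = (11.062, 15.738). Then |MW| = |W − M| = 25.656.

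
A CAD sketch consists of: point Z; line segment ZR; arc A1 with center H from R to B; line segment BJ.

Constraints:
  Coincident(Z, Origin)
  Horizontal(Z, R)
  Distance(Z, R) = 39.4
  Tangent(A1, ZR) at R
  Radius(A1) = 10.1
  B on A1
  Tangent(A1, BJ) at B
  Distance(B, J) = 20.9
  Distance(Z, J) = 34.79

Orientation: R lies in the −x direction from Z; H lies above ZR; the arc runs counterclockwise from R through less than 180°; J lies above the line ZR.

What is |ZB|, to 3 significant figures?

30.6

Checks: |HB| = 10.10 ✓; ∠(HB, BJ) = 90.00° ✓; |BJ| = 20.90 ✓; |ZJ| = 34.79 ✓.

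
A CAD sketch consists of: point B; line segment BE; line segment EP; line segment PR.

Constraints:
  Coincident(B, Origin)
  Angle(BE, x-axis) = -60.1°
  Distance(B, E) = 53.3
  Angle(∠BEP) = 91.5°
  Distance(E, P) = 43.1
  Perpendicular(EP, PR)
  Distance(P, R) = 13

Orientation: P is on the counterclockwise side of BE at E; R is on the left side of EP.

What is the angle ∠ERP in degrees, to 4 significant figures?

73.22°

∠BEP = 91.5°, so EP runs at -60.1° + (180° − 91.5°) = 28.40° from the x-axis; with |EP| = 43.1, P = E + 43.1·(cos 28.40°, sin 28.40°) = (64.48, -25.71). EP is perpendicular to PR; with |PR| = 13.0 on the left of EP, R = P + 13.0·(-0.4756, 0.8796) = (58.30, -14.27). Then cos ∠ERP = RE·RP / (|RE||RP|), giving 73.22°.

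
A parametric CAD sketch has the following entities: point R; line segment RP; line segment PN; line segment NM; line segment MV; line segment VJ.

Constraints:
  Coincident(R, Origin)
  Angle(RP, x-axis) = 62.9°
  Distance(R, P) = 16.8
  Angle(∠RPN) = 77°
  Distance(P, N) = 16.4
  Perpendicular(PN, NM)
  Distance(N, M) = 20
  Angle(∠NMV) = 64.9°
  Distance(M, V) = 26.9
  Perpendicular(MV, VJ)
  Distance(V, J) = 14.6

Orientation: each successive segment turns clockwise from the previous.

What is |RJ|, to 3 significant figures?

21.7

R is at the origin; RP runs at 62.9° with length 16.8, so P = (7.65, 15.0). ∠RPN = 77.0° gives PN at -40.1° from the x-axis; with |PN| = 16.4, N = (20.2, 4.39). PN ⟂ NM, so NM runs at -130°; with |NM| = 20.0, M = (7.32, -10.9). ∠NMV = 64.9° gives MV at 115° from the x-axis; with |MV| = 26.9, V = (-3.97, 13.5). MV is perpendicular to VJ, so VJ runs at 24.8°; with |VJ| = 14.6, J = (9.29, 19.6). Then |RJ| = |J − R| = 21.7.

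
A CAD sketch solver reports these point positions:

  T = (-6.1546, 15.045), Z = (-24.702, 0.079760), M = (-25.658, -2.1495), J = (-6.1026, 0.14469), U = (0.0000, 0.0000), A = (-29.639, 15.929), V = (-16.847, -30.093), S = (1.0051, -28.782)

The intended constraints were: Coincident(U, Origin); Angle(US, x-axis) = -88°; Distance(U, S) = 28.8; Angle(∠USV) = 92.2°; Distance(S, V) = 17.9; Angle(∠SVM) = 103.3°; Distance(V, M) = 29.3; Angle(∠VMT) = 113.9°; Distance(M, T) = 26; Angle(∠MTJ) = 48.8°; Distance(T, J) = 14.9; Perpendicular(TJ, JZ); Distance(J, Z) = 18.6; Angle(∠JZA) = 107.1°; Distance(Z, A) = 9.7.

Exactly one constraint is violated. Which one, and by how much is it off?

Distance(Z, A) = 9.7 — off by 6.90.

U = (0.00, 0.00) ✓; US at -88.00° ✓; |US| = 28.80 ✓; ∠USV = 92.20° ✓; |SV| = 17.90 ✓; ∠SVM = 103.3° ✓; |VM| = 29.30 ✓; ∠VMT = 113.9° ✓; |MT| = 26.00 ✓; ∠MTJ = 48.80° ✓; |TJ| = 14.90 ✓; ∠(TJ, JZ) = 90.00° ✓; |JZ| = 18.60 ✓; ∠JZA = 107.1° ✓; |ZA| = 16.60 ✗.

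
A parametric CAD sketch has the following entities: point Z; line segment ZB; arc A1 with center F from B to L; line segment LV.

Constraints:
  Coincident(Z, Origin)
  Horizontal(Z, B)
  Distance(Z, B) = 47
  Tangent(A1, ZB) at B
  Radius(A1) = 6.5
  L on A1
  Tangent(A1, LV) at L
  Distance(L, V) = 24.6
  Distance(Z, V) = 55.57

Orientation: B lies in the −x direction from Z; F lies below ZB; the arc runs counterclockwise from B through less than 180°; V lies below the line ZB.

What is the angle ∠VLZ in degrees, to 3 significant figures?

80.9°

Checks: |FL| = 6.500 ✓; ∠(FL, LV) = 90.00° ✓; |LV| = 24.60 ✓; |ZV| = 55.57 ✓.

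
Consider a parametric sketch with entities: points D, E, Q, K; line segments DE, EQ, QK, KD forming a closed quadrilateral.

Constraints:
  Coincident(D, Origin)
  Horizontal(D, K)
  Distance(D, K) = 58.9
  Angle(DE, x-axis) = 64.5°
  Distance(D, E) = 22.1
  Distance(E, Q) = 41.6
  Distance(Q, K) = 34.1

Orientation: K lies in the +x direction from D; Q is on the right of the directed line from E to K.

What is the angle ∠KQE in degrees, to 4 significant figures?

88.86°

Checks: |EQ| = 41.60 ✓; |QK| = 34.10 ✓.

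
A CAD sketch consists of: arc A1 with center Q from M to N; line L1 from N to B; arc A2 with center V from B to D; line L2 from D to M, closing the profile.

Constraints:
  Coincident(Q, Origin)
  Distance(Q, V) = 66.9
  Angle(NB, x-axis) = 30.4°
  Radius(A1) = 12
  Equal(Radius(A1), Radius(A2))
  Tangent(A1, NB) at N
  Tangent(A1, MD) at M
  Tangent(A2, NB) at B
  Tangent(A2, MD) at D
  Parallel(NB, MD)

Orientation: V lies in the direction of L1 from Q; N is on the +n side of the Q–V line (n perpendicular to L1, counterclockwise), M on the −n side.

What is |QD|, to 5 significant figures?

67.968

The slot axis is L1's direction at 30.4°, so u = (cos 30.4°, sin 30.4°) = (0.86251, 0.50603) and n = (−sin 30.4°, cos 30.4°) = (-0.50603, 0.86251). Q is at the origin and V lies 66.9 along u from Q, so V = 66.9·u = (57.702, 33.854). Tangency of A1 to both parallel lines with radius 12.0 puts N and M at Q ± 12.0·n: N = (-6.0724, 10.350), M = (6.0724, -10.350). Equal radii place B and D the same way about V: B = V + 12.0·n = (51.630, 44.204), D = V − 12.0·n = (63.775, 23.503). Then |QD| = |D − Q| = 67.968.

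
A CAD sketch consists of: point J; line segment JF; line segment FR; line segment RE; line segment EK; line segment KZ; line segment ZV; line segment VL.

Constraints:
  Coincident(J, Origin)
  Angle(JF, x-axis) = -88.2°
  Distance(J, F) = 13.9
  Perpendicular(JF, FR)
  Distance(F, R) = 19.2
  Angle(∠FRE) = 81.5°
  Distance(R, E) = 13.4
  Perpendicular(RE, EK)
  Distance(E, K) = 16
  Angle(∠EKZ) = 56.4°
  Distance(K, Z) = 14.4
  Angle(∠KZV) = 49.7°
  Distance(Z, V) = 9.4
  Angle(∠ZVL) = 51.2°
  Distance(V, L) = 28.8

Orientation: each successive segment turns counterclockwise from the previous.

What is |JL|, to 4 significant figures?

22.91

∠KZV = 49.7° gives ZV at 84.20° from the x-axis; with |ZV| = 9.4, V = (12.42, -3.991). ∠ZVL = 51.2° gives VL at -147.0° from the x-axis; with |VL| = 28.8, L = (-11.73, -19.68). Then |JL| = |L − J| = 22.91.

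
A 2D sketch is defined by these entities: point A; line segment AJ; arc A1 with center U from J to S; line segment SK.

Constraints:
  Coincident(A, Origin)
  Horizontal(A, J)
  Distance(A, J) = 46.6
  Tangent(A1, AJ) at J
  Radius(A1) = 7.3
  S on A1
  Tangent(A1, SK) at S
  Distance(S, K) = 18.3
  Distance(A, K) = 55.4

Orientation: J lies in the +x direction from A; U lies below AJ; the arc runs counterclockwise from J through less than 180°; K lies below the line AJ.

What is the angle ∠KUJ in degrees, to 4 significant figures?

174.7°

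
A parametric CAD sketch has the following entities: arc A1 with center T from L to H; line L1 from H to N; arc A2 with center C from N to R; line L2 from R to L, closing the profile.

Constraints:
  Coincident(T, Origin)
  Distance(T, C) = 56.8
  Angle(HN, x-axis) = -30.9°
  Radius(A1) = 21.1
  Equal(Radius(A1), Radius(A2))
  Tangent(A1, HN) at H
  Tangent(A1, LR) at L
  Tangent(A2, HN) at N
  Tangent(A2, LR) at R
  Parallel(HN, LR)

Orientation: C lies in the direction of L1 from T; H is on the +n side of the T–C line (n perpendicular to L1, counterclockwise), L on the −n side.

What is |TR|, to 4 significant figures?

60.59

The slot axis is L1's direction at -30.9°, so u = (cos -30.9°, sin -30.9°) = (0.8581, -0.5135) and n = (−sin -30.9°, cos -30.9°) = (0.5135, 0.8581). T is at the origin and C lies 56.8 along u from T, so C = 56.8·u = (48.74, -29.17). Tangency of A1 to both parallel lines with radius 21.1 puts H and L at T ± 21.1·n: H = (10.84, 18.11), L = (-10.84, -18.11). Equal radii place N and R the same way about C: N = C + 21.1·n = (59.57, -11.06), R = C − 21.1·n = (37.90, -47.27). Then |TR| = |R − T| = 60.59.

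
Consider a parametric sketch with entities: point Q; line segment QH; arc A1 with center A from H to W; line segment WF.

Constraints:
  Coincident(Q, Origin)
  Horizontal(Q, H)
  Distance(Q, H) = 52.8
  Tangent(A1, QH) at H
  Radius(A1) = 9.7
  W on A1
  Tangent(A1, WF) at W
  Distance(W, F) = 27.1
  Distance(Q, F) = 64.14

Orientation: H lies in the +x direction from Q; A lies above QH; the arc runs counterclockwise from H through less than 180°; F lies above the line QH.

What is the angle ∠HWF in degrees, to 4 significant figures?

123.7°

Checks: |AW| = 9.700 ✓; ∠(AW, WF) = 90.00° ✓; |WF| = 27.10 ✓; |QF| = 64.14 ✓.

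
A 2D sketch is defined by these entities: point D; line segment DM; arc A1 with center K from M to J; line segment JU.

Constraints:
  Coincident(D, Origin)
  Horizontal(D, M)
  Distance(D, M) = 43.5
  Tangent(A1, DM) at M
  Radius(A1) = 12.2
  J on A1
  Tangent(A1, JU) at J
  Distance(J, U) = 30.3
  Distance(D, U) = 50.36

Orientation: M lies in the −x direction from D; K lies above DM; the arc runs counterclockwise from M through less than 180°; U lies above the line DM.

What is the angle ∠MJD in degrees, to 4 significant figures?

117.9°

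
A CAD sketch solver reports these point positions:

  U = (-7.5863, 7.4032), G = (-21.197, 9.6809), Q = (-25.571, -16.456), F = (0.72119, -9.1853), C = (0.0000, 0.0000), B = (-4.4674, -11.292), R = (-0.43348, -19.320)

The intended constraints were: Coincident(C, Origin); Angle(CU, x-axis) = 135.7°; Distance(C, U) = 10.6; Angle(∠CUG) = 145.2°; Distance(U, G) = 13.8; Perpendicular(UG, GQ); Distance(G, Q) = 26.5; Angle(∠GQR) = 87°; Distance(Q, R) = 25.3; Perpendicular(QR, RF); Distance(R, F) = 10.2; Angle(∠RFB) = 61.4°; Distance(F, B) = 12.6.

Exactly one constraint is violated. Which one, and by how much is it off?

Distance(F, B) = 12.6 — off by 7.00.

C = (0.00, 0.00) ✓; CU at 135.7° ✓; |CU| = 10.60 ✓; ∠CUG = 145.2° ✓; |UG| = 13.80 ✓; ∠(UG, GQ) = 90.00° ✓; |GQ| = 26.50 ✓; ∠GQR = 87.00° ✓; |QR| = 25.30 ✓; ∠(QR, RF) = 90.00° ✓; |RF| = 10.20 ✓; ∠RFB = 61.40° ✓; |FB| = 5.600 ✗.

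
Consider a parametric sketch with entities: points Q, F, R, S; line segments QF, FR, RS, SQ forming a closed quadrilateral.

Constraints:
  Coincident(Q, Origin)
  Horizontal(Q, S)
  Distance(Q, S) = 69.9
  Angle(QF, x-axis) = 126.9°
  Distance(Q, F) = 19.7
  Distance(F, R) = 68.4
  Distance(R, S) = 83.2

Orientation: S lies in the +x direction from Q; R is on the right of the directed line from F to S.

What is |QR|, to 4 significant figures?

50.95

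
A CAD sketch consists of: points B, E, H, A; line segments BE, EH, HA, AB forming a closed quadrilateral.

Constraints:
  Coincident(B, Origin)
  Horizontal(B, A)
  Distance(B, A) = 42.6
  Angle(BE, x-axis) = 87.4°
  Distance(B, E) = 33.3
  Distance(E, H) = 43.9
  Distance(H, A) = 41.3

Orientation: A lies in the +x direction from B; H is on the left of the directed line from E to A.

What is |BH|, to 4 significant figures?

60.81

Checks: B.y = 0.00, A.y = 0.00 ✓; |EH| = 43.90 ✓; |HA| = 41.30 ✓.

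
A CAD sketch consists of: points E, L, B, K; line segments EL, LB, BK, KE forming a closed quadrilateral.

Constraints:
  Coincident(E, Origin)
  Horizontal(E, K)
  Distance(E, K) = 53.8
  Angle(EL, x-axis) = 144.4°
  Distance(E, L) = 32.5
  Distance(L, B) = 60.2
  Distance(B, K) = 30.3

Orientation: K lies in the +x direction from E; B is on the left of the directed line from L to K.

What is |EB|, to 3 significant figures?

40.6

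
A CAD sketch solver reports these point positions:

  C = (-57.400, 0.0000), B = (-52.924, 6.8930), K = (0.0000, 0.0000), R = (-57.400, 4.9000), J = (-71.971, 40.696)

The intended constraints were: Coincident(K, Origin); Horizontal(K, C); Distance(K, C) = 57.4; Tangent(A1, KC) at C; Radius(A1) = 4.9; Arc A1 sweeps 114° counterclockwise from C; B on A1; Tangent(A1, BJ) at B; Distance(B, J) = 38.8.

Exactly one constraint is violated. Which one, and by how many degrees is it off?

Tangent(A1, BJ) at B — off by 5.40°.

K = (0.00, 0.00) ✓; K.y = 0.00, C.y = 0.00 ✓; |KC| = 57.40 ✓; ∠(RC, CK) = 90.00° ✓; |RC| = 4.900 ✓; bearing(R→B) − bearing(R→C) = 114.0° ✓; |RB| = 4.900 ✓; ∠(RB, BJ) = 84.60° ✗; |BJ| = 38.80 ✓.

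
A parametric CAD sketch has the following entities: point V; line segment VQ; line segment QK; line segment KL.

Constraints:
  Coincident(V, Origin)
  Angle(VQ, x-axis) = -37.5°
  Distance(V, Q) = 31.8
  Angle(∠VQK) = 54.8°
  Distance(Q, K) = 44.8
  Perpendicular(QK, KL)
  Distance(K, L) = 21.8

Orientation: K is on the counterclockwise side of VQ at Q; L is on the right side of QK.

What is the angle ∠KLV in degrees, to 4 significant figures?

28.98°

V is at the origin; VQ runs at -37.5° with length 31.8, so Q = 31.8·(cos -37.5°, sin -37.5°) = (25.23, -19.36). ∠VQK = 54.8°, so QK runs at -37.5° + (180° − 54.8°) = 87.70° from the x-axis; with |QK| = 44.8, K = Q + 44.8·(cos 87.70°, sin 87.70°) = (27.03, 25.41). QK is perpendicular to KL; with |KL| = 21.8 on the right of QK, L = K + 21.8·(0.9992, -0.04013) = (48.81, 24.53). Then cos ∠KLV = LK·LV / (|LK||LV|), giving 28.98°.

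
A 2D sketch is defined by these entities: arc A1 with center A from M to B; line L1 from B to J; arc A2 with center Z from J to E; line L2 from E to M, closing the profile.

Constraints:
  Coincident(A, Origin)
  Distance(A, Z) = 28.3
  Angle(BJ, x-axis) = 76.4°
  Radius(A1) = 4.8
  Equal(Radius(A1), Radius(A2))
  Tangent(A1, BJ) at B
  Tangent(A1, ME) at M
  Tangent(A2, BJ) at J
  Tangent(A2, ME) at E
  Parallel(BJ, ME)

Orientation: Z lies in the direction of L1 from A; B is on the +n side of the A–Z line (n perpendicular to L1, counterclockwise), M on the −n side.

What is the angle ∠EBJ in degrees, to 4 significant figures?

18.74°

The slot axis is L1's direction at 76.4°, so u = (cos 76.4°, sin 76.4°) = (0.2351, 0.9720) and n = (−sin 76.4°, cos 76.4°) = (-0.9720, 0.2351). A is at the origin and Z lies 28.3 along u from A, so Z = 28.3·u = (6.655, 27.51). Tangency of A1 to both parallel lines with radius 4.8 puts B and M at A ± 4.8·n: B = (-4.665, 1.129), M = (4.665, -1.129). Equal radii place J and E the same way about Z: J = Z + 4.8·n = (1.989, 28.64), E = Z − 4.8·n = (11.32, 26.38). Then cos ∠EBJ = BE·BJ / (|BE||BJ|), giving 18.74°.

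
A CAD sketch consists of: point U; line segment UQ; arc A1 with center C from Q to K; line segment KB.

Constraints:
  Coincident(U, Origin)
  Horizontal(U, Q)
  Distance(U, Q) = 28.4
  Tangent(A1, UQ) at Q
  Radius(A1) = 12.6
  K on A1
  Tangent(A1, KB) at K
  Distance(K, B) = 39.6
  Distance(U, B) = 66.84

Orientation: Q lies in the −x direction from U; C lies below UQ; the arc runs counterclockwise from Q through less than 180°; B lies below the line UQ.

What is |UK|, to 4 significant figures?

42.77

Checks: |CK| = 12.60 ✓; ∠(CK, KB) = 90.00° ✓; |KB| = 39.60 ✓; |UB| = 66.84 ✓.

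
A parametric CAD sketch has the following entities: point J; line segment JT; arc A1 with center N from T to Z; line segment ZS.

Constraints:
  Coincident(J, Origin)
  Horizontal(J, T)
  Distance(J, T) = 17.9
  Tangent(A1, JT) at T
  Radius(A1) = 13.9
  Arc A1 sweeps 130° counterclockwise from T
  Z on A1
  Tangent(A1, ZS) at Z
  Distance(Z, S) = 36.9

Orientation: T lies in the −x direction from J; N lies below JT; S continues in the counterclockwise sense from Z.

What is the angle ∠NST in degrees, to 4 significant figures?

5.011°

J is at the origin; JT is horizontal with |JT| = 17.9 and T on the −x side, so T = (-17.90, 0.000). Tangency of A1 to JT means the radius NT is perpendicular to JT, so N = T + (0, -13.9) = (-17.90, -13.90). On A1, T sits at bearing 90° from N; a 130° counterclockwise sweep puts Z at bearing 220°, so Z = N + 13.9·(cos 220°, sin 220°) = (-28.55, -22.83). Since A1 is tangent to ZS there, NZ ⟂ ZS, so ZS runs along (−sin 220°, cos 220°); with |ZS| = 36.9, S = (-4.829, -51.10). Then cos ∠NST = SN·ST / (|SN||ST|), giving 5.011°.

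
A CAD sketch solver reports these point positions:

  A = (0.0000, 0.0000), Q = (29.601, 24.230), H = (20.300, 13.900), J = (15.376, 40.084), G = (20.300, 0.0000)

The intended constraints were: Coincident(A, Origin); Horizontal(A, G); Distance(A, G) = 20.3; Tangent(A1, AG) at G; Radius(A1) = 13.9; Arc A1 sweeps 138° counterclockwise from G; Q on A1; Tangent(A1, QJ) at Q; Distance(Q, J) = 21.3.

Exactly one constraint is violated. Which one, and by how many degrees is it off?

Tangent(A1, QJ) at Q — off by 6.10°.

A = (0.00, 0.00) ✓; A.y = 0.00, G.y = 0.00 ✓; |AG| = 20.30 ✓; ∠(HG, GA) = 90.00° ✓; |HG| = 13.90 ✓; bearing(H→Q) − bearing(H→G) = 138.0° ✓; |HQ| = 13.90 ✓; ∠(HQ, QJ) = 96.10° ✗; |QJ| = 21.30 ✓.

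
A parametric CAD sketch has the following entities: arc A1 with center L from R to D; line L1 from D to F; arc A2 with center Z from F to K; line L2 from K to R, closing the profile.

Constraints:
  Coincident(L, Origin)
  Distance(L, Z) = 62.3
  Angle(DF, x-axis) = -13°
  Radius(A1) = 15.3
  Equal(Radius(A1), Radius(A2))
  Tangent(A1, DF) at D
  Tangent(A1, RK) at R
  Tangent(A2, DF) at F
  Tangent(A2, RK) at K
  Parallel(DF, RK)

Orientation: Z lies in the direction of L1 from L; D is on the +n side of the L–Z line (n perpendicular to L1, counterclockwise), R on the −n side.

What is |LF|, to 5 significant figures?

64.151

The slot axis is L1's direction at -13.0°, so u = (cos -13.0°, sin -13.0°) = (0.97437, -0.22495) and n = (−sin -13.0°, cos -13.0°) = (0.22495, 0.97437). L is at the origin and Z lies 62.3 along u from L, so Z = 62.3·u = (60.703, -14.014). Tangency of A1 to both parallel lines with radius 15.3 puts D and R at L ± 15.3·n: D = (3.4418, 14.908), R = (-3.4418, -14.908). Equal radii place F and K the same way about Z: F = Z + 15.3·n = (64.145, 0.89341), K = Z − 15.3·n = (57.262, -28.922). Then |LF| = |F − L| = 64.151.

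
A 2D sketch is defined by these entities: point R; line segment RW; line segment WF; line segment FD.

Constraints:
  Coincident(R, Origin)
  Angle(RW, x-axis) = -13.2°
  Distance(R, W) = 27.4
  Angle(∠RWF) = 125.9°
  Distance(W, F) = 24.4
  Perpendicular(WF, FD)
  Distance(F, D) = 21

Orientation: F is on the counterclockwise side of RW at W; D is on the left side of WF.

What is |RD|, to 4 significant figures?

40.48

∠RWF = 125.9°, so WF runs at -13.2° + (180° − 125.9°) = 40.90° from the x-axis; with |WF| = 24.4, F = W + 24.4·(cos 40.90°, sin 40.90°) = (45.12, 9.719). WF ⟂ FD; with |FD| = 21.0 on the left of WF, D = F + 21.0·(-0.6547, 0.7559) = (31.37, 25.59). Then |RD| = |D − R| = 40.48.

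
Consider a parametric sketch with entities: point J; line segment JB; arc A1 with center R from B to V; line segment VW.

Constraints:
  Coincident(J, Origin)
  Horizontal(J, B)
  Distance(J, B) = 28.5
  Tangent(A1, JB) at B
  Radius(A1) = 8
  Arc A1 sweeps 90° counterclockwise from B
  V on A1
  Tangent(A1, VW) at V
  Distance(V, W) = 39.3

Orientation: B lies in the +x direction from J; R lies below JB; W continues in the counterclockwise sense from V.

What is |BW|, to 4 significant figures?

47.97

J is at the origin; JB is horizontal with |JB| = 28.5 and B on the +x side, so B = (28.50, 0.000). Since A1 is tangent to JB there, RB ⟂ JB, so R = B + (0, -8) = (28.50, -8.000). On A1, B sits at bearing 90° from R; a 90° counterclockwise sweep puts V at bearing 180°, so V = R + 8.0·(cos 180°, sin 180°) = (20.50, -8.000). The tangent condition forces RV to be normal to VW, so VW runs along (−sin 180°, cos 180°); with |VW| = 39.3, W = (20.50, -47.30). Then |BW| = |W − B| = 47.97.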